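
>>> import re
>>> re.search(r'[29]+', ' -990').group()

'99'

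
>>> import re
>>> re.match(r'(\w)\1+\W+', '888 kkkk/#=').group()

'888 '

`re.match` only tries the pattern at the start of the string.
The match spans [0:4] → '888 '.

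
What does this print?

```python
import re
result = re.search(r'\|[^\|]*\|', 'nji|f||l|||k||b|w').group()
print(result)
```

|f|

`re.search` tries every starting position until one works.
The match spans [3:6] → '|f|'.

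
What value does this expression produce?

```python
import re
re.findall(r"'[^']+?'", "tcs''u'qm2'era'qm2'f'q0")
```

Scanning left to right: at [4:7] → "'u'"; at [10:15] → "'era'"; at [18:21] → "'f'".
With no groups in the pattern, `findall` gives back each whole match — 3 here.

["'u'", "'era'", "'f'"]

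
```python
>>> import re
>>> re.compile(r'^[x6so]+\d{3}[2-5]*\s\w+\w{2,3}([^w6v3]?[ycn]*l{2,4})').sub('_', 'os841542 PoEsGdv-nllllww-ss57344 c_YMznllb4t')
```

'_ww-ss57344 c_YMznllb4t'

The pattern matches anchored at the start of the string; then one or more of one of [x6so], then exactly 3 of a digit; then zero or more of a character in [2-5], then whitespace, then one or more of a word character; then 2 to 3 of a word character; then optionally any character except [w6v3], then zero or more of one of [ycn], then 2 to 4 of a literal 'l' (captured).
Each match is replaced by '_'.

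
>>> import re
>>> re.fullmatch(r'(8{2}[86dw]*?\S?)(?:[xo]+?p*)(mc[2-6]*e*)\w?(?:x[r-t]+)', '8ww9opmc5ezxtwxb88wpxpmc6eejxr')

None

`fullmatch` succeeds only if the pattern covers the string from start to end.
Here the pattern can't cover the whole string, so the call returns None.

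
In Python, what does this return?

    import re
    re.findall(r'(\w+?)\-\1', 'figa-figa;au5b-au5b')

After group 1 captures some text, `\1` only succeeds where that same text appears again.
Scanning left to right: at [0:9] match 'figa-figa', group 1 = 'figa'; at [10:19] match 'au5b-au5b', group 1 = 'au5b'.
With a single group, `findall` returns only what that group captured — 2 items.

['figa', 'au5b']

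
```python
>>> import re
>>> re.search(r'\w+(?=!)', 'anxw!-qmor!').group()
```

'anxw'

The `(?=…)`/`(?<=…)` assertion just peeks at neighbouring text; it doesn't advance the match position.
Unlike `match`, `search` isn't anchored — it looks for the pattern anywhere in the string.
The match spans [0:4] → 'anxw'.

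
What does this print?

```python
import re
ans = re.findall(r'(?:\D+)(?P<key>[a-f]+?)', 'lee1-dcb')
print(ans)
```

['e', 'b']

This matches one or more of a non-digit (non-capturing group); then one or more of a character in [a-f] (lazy) (captured as 'key').
One capturing group, so `findall` returns just the captured substring from each match — 2 in all.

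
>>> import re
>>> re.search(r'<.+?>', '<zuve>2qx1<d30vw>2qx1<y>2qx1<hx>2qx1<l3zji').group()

`search` walks the string left to right and returns the first match it finds.
The match spans [0:6] → '<zuve>'.

'<zuve>'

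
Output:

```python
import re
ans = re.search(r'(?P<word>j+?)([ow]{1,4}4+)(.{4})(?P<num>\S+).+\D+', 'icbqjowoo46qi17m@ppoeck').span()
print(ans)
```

This matches one or more of a literal 'j' (lazy) (captured as 'word'); then 1 to 4 of one of [ow], then one or more of the literal '4' (captured); then exactly 4 of any character (captured); then one or more of a non-whitespace character (captured as 'num'); then one or more of any character, then one or more of a non-digit.
The match spans [4:23] → 'jowoo46qi17m@ppoeck'.

(4, 23)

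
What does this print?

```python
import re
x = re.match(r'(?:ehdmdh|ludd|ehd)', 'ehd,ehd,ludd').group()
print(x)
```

ehd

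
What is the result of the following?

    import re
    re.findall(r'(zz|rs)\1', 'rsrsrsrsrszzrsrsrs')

A backreference is literal: `\1` must see the identical characters the first group matched.
One capturing group, so `findall` returns just the captured substring from each match — 3 in all.

['rs', 'rs', 'rs']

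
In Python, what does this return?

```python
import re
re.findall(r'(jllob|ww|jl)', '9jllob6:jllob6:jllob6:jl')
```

`|` is ordered: at each position the engine commits to the first alternative that works.
Because there's exactly one group, `findall` drops the full match and keeps group 1 from each hit.

['jllob', 'jllob', 'jllob', 'jl']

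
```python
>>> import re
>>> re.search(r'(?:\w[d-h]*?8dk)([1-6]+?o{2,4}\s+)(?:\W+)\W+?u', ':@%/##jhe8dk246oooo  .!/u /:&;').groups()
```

Pattern: a word character, then zero or more of a character in [d-h] (lazy), then the literal '8dk' (non-capturing group); then one or more of a character in [1-6] (lazy), then 2 to 4 of a literal 'o', then one or more of whitespace (captured); then one or more of a non-word character (non-capturing group); then one or more of a non-word character (lazy), then a literal 'u'.
`re.search` scans for the first position where the pattern succeeds.
The match spans [6:25] → 'jhe8dk246oooo  .!/u'.
Captured: group 1 = '246oooo  '.

('246oooo  ',)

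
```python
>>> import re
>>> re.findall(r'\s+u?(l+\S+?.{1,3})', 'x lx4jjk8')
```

['lx4jj']

A `+?`/`*?`/`{m,n}?` starts at its minimum and grows only as far as needed for what follows to match.
Because there's exactly one group, `findall` drops the full match and keeps group 1 from the one hit.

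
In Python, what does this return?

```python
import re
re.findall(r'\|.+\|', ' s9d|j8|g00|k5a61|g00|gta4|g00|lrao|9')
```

With no groups in the pattern, `findall` gives back each whole match — 1 here.

['|j8|g00|k5a61|g00|gta4|g00|lrao|']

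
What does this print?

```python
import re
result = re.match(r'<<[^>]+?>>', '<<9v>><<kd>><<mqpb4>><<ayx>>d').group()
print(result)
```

`re.match` won't scan ahead — the pattern has to work from the very first character.
The match spans [0:6] → '<<9v>>'.

<<9v>>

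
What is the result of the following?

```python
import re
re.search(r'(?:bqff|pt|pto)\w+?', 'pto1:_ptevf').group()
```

'pto'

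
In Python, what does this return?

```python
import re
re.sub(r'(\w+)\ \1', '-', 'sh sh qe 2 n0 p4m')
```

'- qe 2 n0 p4m'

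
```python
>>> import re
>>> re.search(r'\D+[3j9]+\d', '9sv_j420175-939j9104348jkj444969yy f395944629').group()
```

'sv_j4'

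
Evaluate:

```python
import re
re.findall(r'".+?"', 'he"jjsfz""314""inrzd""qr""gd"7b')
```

`findall` yields the raw match text (5 of them) because the pattern has no groups.

['"jjsfz"', '"314"', '"inrzd"', '"qr"', '"gd"']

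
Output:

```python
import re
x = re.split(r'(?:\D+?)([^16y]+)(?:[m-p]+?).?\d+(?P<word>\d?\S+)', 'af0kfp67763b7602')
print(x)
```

The pattern matches one or more of a non-digit (lazy) (non-capturing group); then one or more of any character except [16y] (captured); then one or more of a character in [m-p] (lazy) (non-capturing group); then optionally any character; then one or more of a digit; then optionally a digit, then one or more of a non-whitespace character (captured as 'word').
Matches to split on: at [0:16] → 'af0kfp67763b7602'.
Because the pattern has a capturing group, `split` also inserts each captured text between the pieces.

['', 'f0kf', 'b7602', '']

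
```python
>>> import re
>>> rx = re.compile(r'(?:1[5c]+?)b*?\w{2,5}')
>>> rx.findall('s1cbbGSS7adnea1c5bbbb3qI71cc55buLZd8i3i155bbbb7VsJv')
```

['1cbbGSS', '1c5bbbb', '1cc55bu', '155bbbb']

With the lazy modifier that quantifier settles for the fewest repetitions that let the rest of the pattern succeed (the atoms after it are unaffected and can still be greedy).
With no groups in the pattern, `findall` gives back each whole match — 4 here.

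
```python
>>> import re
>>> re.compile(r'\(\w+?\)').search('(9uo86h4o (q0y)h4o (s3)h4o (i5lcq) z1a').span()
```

Unlike `match`, `search` isn't anchored — it looks for the pattern anywhere in the string.
The match spans [10:15] → '(q0y)'.

(10, 15)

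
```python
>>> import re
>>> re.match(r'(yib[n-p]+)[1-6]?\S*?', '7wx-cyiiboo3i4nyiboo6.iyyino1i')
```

None

The pattern matches the literal 'yib', then one or more of a character in [n-p] (captured); then optionally a character in [1-6], then zero or more of a non-whitespace character (lazy).
With `match`, the pattern is implicitly anchored at the beginning.
Here the string doesn't start with a match, so the call returns None.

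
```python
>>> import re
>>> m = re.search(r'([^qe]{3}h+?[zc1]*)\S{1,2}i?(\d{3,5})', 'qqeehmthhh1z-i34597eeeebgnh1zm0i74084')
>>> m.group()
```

'hmthhh1z-i34597'

The match spans [4:19] → 'hmthhh1z-i34597'.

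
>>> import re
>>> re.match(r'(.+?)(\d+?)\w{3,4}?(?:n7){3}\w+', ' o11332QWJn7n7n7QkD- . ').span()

(0, 19)

With `match`, the pattern is implicitly anchored at the beginning.
The match spans [0:19] → ' o11332QWJn7n7n7QkD'.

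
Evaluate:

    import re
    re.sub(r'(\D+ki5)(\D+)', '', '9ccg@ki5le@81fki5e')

The pattern matches one or more of a non-digit, then the literal 'ki5' (captured); then one or more of a non-digit (captured).
Matches: at [1:11] → 'ccg@ki5le@'; at [13:18] → 'fki5e'.
Each match is replaced by ''.

'981'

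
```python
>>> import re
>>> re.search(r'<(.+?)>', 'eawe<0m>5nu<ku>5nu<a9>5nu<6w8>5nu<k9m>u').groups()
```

('0m',)

The match spans [4:8] → '<0m>'.
Captured: group 1 = '0m'.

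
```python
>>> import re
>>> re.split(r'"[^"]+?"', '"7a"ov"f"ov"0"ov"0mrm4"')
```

Splitting on the pattern gives 5 pieces.

['', 'ov', 'ov', 'ov', '']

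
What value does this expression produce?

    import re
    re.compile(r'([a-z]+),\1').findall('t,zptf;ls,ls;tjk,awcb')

['ls']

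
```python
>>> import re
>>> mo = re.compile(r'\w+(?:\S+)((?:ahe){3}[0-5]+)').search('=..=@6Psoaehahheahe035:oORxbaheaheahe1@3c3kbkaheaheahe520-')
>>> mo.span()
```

The match spans [5:57] → '6Psoaehahheahe035:oORxbaheaheahe1@3c3kbkaheaheahe520'.

(5, 57)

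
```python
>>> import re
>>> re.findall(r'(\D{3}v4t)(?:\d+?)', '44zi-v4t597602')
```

Pattern: exactly 3 of a non-digit, then the literal 'v4t' (captured); then one or more of a digit (lazy) (non-capturing group).
Scanning left to right: at [2:9] match 'zi-v4t5', group 1 = 'zi-v4t'.
One capturing group, so `findall` returns just the captured substring from the one match — 1 in all.

['zi-v4t']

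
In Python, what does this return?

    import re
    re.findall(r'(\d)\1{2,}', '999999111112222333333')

['9', '1', '2', '3']

A backreference is literal: `\1` must see the identical characters the first group matched.
`findall` collects group 1 from each match (4 total).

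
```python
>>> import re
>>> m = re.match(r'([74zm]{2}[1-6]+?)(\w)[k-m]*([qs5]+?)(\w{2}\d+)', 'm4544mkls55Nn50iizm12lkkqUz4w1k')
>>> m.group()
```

`re.match` won't scan ahead — the pattern has to work from the very first character.
The match spans [0:15] → 'm4544mkls55Nn50'.

'm4544mkls55Nn50'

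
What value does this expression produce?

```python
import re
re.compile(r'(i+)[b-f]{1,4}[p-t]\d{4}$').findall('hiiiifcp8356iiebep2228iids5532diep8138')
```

Pattern: one or more of a literal 'i' (captured); then 1 to 4 of a character in [b-f], then a character in [p-t], then exactly 4 of a digit; then anchored at the end.
Matches: at [31:38] match 'iep8138', group 1 = 'i'.
One capturing group, so `findall` returns just the captured substring from the one match — 1 in all.

['i']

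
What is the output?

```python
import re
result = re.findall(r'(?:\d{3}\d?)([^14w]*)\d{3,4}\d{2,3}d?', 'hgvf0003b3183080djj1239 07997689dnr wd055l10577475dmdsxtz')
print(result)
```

['b3', ' 079', 'l']

With a single group, `findall` returns only what that group captured — 3 items.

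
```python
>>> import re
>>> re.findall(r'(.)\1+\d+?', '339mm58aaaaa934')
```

`\1` is not a pattern — it's the concrete string captured by group 1, re-applied verbatim.
Scanning left to right: at [0:3] match '339', group 1 = '3'; at [3:6] match 'mm5', group 1 = 'm'; at [7:13] match 'aaaaa9', group 1 = 'a'.
`findall` collects group 1 from each match (3 total).

['3', 'm', 'a']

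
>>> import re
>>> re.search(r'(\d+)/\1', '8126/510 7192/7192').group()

'7192/7192'

`\1` is not a pattern — it's the concrete string captured by group 1, re-applied verbatim.
The match spans [9:18] → '7192/7192'.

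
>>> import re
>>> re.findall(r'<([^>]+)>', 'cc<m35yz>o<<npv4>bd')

['m35yz', '<npv4']

With a single group, `findall` returns only what that group captured — 2 items.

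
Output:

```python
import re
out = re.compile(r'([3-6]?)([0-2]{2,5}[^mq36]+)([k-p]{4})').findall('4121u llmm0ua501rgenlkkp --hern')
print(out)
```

[('4', '121u ', 'llmm'), ('5', '01rgen', 'lkkp')]

Pattern: optionally a character in [3-6] (captured); then 2 to 5 of a character in [0-2], then one or more of any character except [mq36] (captured); then exactly 4 of a character in [k-p] (captured).
Scanning left to right: at [0:10] match '4121u llmm', groups = ('4', '121u ', 'llmm'); at [13:24] match '501rgenlkkp', groups = ('5', '01rgen', 'lkkp').
`findall` packs the 3 group values into a tuple for every match.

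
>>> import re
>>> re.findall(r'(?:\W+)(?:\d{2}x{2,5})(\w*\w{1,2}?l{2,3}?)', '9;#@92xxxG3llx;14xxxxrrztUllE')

['G3ll', 'rrztUll']

This matches one or more of a non-word character (non-capturing group); then exactly 2 of a digit, then 2 to 5 of the literal 'x' (non-capturing group); then zero or more of a word character, then 1 to 2 of a word character (lazy), then 2 to 3 of the literal 'l' (lazy) (captured).
Because there's exactly one group, `findall` drops the full match and keeps group 1 from each hit.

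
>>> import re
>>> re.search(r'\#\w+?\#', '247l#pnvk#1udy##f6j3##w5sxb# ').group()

'#pnvk#'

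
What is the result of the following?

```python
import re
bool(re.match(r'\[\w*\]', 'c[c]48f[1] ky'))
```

False

`re.match` won't scan ahead — the pattern has to work from the very first character.
Here the string doesn't start with a match, so the call returns None, and `bool(None)` is False.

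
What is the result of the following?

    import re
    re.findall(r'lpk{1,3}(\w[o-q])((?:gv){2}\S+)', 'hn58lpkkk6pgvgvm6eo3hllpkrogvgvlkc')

[('6p', 'gvgvm6eo3hllpkrogvgvlkc')]

This matches the literal 'lp', then 1 to 3 of a literal 'k'; then a word character, then a character in [o-q] (captured); then the literal 'gv' repeated 2 times, then one or more of a non-whitespace character (captured).
Walking the string: at [4:34] match 'lpkkk6pgvgvm6eo3hllpkrogvgvlkc', groups = ('6p', 'gvgvm6eo3hllpkrogvgvlkc').
2 groups means the one result is a tuple of 2 captured strings — 1 here.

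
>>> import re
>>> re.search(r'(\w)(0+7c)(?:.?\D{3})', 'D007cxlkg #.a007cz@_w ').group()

The match spans [0:9] → 'D007cxlkg'.

'D007cxlkg'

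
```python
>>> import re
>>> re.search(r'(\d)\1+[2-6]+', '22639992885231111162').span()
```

After group 1 captures some text, `\1` only succeeds where that same text appears again.
Unlike `match`, `search` isn't anchored — it looks for the pattern anywhere in the string.
The match spans [0:4] → '2263'.
Captured: group 1 = '2'.

(0, 4)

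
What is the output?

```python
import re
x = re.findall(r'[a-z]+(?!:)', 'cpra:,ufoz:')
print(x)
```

['cpr', 'ufo']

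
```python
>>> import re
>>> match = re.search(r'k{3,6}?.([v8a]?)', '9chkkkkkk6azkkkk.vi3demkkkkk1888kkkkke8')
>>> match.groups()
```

The match spans [3:7] → 'kkkk'.
Captured: group 1 = ''.

('',)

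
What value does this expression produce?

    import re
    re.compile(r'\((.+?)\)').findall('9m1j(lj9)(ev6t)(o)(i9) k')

With the lazy modifier that quantifier settles for the fewest repetitions that let the rest of the pattern succeed (the atoms after it are unaffected and can still be greedy).
Walking the string: at [4:9] match '(lj9)', group 1 = 'lj9'; at [9:15] match '(ev6t)', group 1 = 'ev6t'; at [15:18] match '(o)', group 1 = 'o'; at [18:22] match '(i9)', group 1 = 'i9'.
`findall` collects group 1 from each match (4 total).

['lj9', 'ev6t', 'o', 'i9']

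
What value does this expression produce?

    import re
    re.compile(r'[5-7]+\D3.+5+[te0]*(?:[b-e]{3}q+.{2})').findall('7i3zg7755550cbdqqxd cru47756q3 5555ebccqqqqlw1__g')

The pattern matches one or more of a character in [5-7], then a non-digit, then the literal '3'; then one or more of any character; then one or more of the literal '5', then zero or more of one of [te0]; then exactly 3 of a character in [b-e], then one or more of a literal 'q', then exactly 2 of any character (non-capturing group).
Scanning left to right: at [0:45] → '7i3zg7755550cbdqqxd cru47756q3 5555ebccqqqqlw'.
No capturing groups, so `findall` returns the 1 full match string.

['7i3zg7755550cbdqqxd cru47756q3 5555ebccqqqqlw']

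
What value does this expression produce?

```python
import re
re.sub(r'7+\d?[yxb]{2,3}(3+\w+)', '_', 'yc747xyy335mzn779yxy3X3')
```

Pattern: one or more of a literal '7', then optionally a digit, then 2 to 3 of one of [yxb]; then one or more of a literal '3', then one or more of a word character (captured).
Each match is replaced by '_'.

'yc74_'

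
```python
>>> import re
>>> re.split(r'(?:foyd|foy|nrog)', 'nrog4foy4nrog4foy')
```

['', '4', '4', '4', '']

Splitting on the pattern gives 5 pieces.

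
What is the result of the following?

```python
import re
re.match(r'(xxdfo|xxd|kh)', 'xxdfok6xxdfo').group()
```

'xxdfo'

`match` is anchored at position 0; if the pattern doesn't fit there, it returns None.
The match spans [0:5] → 'xxdfo'.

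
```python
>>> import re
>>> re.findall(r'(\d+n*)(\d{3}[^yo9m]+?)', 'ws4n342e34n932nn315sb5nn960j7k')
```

[('4n', '342e'), ('34n', '932n'), ('5nn', '960j')]

This matches one or more of a digit, then zero or more of a literal 'n' (captured); then exactly 3 of a digit, then one or more of any character except [yo9m] (lazy) (captured).
Because the quantifier is non-greedy, it stops expanding at the earliest point where the rest of the pattern can succeed.
Scanning left to right: at [2:8] match '4n342e', groups = ('4n', '342e'); at [8:15] match '34n932n', groups = ('34n', '932n'); at [21:28] match '5nn960j', groups = ('5nn', '960j').
With 2 capturing groups, `findall` returns a 2-tuple per match.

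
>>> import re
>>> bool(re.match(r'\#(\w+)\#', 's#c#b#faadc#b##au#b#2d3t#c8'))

False

With `match`, the pattern is implicitly anchored at the beginning.
Here the string doesn't start with a match, so the call returns None, and `bool(None)` is False.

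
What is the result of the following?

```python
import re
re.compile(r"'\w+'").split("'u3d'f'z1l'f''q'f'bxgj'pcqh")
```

['', 'f', "f'", 'f', 'pcqh']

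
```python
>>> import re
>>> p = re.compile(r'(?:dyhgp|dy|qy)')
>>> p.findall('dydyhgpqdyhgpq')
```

Alternation tries branches left to right and keeps the first one that lets the overall match succeed at that position.
Matches: at [0:2] → 'dy'; at [2:7] → 'dyhgp'; at [8:13] → 'dyhgp'.
`findall` yields the raw match text (3 of them) because the pattern has no groups.

['dy', 'dyhgp', 'dyhgp']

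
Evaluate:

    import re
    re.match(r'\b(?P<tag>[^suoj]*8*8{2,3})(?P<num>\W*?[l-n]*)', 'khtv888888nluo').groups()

('khtv888888', 'nl')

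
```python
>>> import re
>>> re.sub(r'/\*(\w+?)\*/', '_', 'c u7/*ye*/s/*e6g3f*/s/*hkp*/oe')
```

'c u7_s_s_oe'

Matches: at [4:10] → '/*ye*/'; at [11:20] → '/*e6g3f*/'; at [21:28] → '/*hkp*/'.
`sub` substitutes '_' at each match site.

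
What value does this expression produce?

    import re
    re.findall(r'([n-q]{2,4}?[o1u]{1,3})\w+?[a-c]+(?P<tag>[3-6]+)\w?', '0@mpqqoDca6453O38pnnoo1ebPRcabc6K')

The pattern matches 2 to 4 of a character in [n-q] (lazy), then 1 to 3 of one of [o1u] (captured); then one or more of a word character (lazy), then one or more of a character in [a-c]; then one or more of a character in [3-6] (captured as 'tag'); then optionally a word character.
Lazy quantifiers expand one character at a time until the remainder of the pattern can match.
Scanning left to right: at [3:15] match 'pqqoDca6453O', groups = ('pqqo', '6453'); at [17:33] match 'pnnoo1ebPRcabc6K', groups = ('pnnoo1', '6').
`findall` packs the 2 group values into a tuple for every match.

[('pqqo', '6453'), ('pnnoo1', '6')]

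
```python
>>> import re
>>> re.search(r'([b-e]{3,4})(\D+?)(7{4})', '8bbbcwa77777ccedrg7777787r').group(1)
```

'bbbc'

Pattern: 3 to 4 of a character in [b-e] (captured); then one or more of a non-digit (lazy) (captured); then exactly 4 of a literal '7' (captured).
`search` walks the string left to right and returns the first match it finds.
The match spans [1:11] → 'bbbcwa7777'.
Captured: group 1 = 'bbbc', group 2 = 'wa', group 3 = '7777'.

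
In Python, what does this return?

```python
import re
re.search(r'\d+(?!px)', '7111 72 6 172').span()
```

(0, 4)

The negative lookaround is zero-width — it rules out positions where the adjacent text would match, without consuming anything.
Unlike `match`, `search` isn't anchored — it looks for the pattern anywhere in the string.
The match spans [0:4] → '7111'.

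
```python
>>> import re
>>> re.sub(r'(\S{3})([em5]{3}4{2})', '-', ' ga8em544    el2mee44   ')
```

Pattern: exactly 3 of a non-whitespace character (captured); then exactly 3 of one of [em5], then exactly 2 of the literal '4' (captured).
Matches: at [1:9] → 'ga8em544'; at [13:21] → 'el2mee44'.
Every occurrence is swapped for '-'.

' -    -   '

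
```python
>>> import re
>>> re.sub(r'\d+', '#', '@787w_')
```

'@#w_'

`sub` substitutes '#' at each match site.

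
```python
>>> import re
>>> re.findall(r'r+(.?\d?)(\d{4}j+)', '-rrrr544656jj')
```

[('54', '4656jj')]

Pattern: one or more of a literal 'r'; then optionally any character, then optionally a digit (captured); then exactly 4 of a digit, then one or more of the literal 'j' (captured).
Walking the string: at [1:13] match 'rrrr544656jj', groups = ('54', '4656jj').
2 groups means the one result is a tuple of 2 captured strings — 1 here.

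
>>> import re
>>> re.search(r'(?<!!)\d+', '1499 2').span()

(0, 4)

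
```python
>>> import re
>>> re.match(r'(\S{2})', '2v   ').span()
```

(0, 2)

`re.match` only tries the pattern at the start of the string.
The match spans [0:2] → '2v'.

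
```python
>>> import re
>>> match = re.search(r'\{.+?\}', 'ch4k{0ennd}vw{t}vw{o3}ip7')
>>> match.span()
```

(4, 11)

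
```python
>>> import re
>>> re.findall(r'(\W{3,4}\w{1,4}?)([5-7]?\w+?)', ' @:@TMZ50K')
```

[(' @:@T', 'M')]

This matches 3 to 4 of a non-word character, then 1 to 4 of a word character (lazy) (captured); then optionally a character in [5-7], then one or more of a word character (lazy) (captured).
Lazy quantifiers expand one character at a time until the remainder of the pattern can match.
Matches: at [0:6] match ' @:@TM', groups = (' @:@T', 'M').
`findall` packs the 2 group values into a tuple for every match.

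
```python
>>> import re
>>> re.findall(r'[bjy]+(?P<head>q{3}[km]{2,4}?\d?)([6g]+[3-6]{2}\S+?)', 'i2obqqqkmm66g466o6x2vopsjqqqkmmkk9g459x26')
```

With the lazy modifier that quantifier settles for the fewest repetitions that let the rest of the pattern succeed (the atoms after it are unaffected and can still be greedy).
With 2 capturing groups, `findall` returns a 2-tuple per match.

[('qqqkmm6', '6g466')]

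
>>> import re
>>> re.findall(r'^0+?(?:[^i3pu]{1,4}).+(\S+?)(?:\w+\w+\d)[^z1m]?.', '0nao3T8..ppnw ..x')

['o']

The pattern matches anchored at the start of the string; then one or more of a literal '0' (lazy); then 1 to 4 of any character except [i3pu] (non-capturing group); then one or more of any character; then one or more of a non-whitespace character (lazy) (captured); then one or more of a word character, then one or more of a word character, then a digit (non-capturing group); then optionally any character except [z1m], then any character.
One capturing group, so `findall` returns just the captured substring from the one match — 1 in all.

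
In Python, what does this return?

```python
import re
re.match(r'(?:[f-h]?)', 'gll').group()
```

Pattern: optionally a character in [f-h] (non-capturing group).
`match` is anchored at position 0; if the pattern doesn't fit there, it returns None.
The match spans [0:1] → 'g'.

'g'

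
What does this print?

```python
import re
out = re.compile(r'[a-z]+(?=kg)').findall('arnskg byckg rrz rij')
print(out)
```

Because the assertion is zero-width, the text it checks is not consumed and won't appear in the result.
Scanning left to right: at [0:4] → 'arns'; at [7:10] → 'byc'.
Since nothing is captured, `findall` lists the 2 matched substrings directly.

['arns', 'byc']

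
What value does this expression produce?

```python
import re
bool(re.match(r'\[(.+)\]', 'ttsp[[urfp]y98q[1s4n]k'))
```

`re.match` won't scan ahead — the pattern has to work from the very first character.
Here the string doesn't start with a match, so the call returns None, and `bool(None)` is False.

False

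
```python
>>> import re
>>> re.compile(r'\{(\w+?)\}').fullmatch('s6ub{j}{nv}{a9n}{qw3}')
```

None

`re.fullmatch` requires the pattern to consume the entire string.
Here the string isn't matched end-to-end, so the call returns None.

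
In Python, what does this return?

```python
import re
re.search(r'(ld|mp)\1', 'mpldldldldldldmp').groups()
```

('ld',)

A backreference is literal: `\1` must see the identical characters the first group matched.
`search` walks the string left to right and returns the first match it finds.
The match spans [2:6] → 'ldld'.
Captured: group 1 = 'ld'.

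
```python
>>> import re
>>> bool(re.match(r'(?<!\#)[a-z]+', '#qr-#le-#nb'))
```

False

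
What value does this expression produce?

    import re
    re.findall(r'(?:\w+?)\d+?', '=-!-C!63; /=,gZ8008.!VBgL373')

['63', 'gZ8', '00', 'VBgL3', '73']

Because the quantifier is non-greedy, it stops expanding at the earliest point where the rest of the pattern can succeed.
Since nothing is captured, `findall` lists the 5 matched substrings directly.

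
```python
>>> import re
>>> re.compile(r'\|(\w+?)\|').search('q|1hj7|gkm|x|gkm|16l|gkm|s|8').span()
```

(1, 7)

`re.search` scans for the first position where the pattern succeeds.
The match spans [1:7] → '|1hj7|'.
Captured: group 1 = '1hj7'.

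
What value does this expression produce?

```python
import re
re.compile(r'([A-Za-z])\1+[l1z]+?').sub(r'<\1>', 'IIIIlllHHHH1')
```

'<I>ll<H>'

`\1` is not a pattern — it's the concrete string captured by group 1, re-applied verbatim.
Matches: at [0:5] → 'IIIIl'; at [7:12] → 'HHHH1'.
`\1` in the replacement pulls in group 1's text for each match.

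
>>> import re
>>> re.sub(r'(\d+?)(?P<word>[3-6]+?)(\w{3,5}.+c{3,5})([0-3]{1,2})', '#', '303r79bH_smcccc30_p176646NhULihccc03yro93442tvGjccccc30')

'#'

The pattern matches one or more of a digit (lazy) (captured); then one or more of a character in [3-6] (lazy) (captured as 'word'); then 3 to 5 of a word character, then one or more of any character, then 3 to 5 of a literal 'c' (captured); then 1 to 2 of a character in [0-3] (captured).
Each match is replaced by '#'.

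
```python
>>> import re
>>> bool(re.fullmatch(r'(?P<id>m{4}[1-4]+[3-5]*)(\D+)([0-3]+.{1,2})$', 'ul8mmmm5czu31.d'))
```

`fullmatch` succeeds only if the pattern covers the string from start to end.
Here the string isn't matched end-to-end, so the call returns None, and `bool(None)` is False.

False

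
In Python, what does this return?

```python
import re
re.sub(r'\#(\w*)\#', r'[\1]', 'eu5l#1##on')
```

The replacement refers to a captured group, so each match is rewritten using its own captured text.

'eu5l[1]#on'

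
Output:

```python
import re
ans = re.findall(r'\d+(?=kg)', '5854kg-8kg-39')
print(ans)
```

['5854', '8']

Lookahead/lookbehind check context without consuming it, so the matched span excludes the asserted characters.
`findall` yields the raw match text (2 of them) because the pattern has no groups.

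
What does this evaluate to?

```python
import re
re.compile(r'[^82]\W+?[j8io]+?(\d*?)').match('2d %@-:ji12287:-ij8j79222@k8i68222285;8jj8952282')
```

None

The pattern matches any character except [82], then one or more of a non-word character (lazy), then one or more of one of [j8io] (lazy); then zero or more of a digit (lazy) (captured).
With `match`, the pattern is implicitly anchored at the beginning.
Here the string doesn't start with a match, so the call returns None.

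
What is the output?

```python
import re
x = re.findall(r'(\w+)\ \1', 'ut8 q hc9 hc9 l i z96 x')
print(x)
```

['hc9']

After group 1 captures some text, `\1` only succeeds where that same text appears again.
One capturing group, so `findall` returns just the captured substring from the one match — 1 in all.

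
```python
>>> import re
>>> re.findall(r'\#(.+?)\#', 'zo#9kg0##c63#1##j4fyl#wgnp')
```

['9kg0', 'c63', '#j4fyl']

The `?` after the quantifier makes it lazy — it takes as little as possible before letting the rest of the pattern try.
Walking the string: at [2:8] match '#9kg0#', group 1 = '9kg0'; at [8:13] match '#c63#', group 1 = 'c63'; at [14:22] match '##j4fyl#', group 1 = '#j4fyl'.
One capturing group, so `findall` returns just the captured substring from each match — 3 in all.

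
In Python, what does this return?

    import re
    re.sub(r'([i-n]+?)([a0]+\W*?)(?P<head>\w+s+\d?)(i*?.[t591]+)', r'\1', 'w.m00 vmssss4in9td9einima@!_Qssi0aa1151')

'w.md9einima@!_Qssi0aa1151'

This matches one or more of a character in [i-n] (lazy) (captured); then one or more of one of [a0], then zero or more of a non-word character (lazy) (captured); then one or more of a word character, then one or more of the literal 's', then optionally a digit (captured as 'head'); then zero or more of the literal 'i' (lazy), then any character, then one or more of one of [t591] (captured).
Each match is replaced using the text its own group 1 captured.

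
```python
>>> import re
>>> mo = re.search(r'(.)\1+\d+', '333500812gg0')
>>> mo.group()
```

'333500812'

A backreference is literal: `\1` must see the identical characters the first group matched.
Unlike `match`, `search` isn't anchored — it looks for the pattern anywhere in the string.
The match spans [0:9] → '333500812'.
Captured: group 1 = '3'.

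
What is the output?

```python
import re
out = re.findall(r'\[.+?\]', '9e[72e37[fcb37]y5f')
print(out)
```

['[72e37[fcb37]']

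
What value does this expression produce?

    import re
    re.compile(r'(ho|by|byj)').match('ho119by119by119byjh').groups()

('ho',)

`re.match` only tries the pattern at the start of the string.
The match spans [0:2] → 'ho'.
Captured: group 1 = 'ho'.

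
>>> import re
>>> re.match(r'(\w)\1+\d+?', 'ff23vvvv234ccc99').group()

'ff2'

`match` is anchored at position 0; if the pattern doesn't fit there, it returns None.
The match spans [0:3] → 'ff2'.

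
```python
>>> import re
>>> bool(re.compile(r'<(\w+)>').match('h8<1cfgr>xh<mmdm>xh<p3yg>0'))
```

False

`match` is anchored at position 0; if the pattern doesn't fit there, it returns None.
Here the pattern fails at index 0, so the call returns None, and `bool(None)` is False.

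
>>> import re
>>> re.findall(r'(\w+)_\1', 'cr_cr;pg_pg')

['cr', 'pg']

A backreference is literal: `\1` must see the identical characters the first group matched.
Walking the string: at [0:5] match 'cr_cr', group 1 = 'cr'; at [6:11] match 'pg_pg', group 1 = 'pg'.
With a single group, `findall` returns only what that group captured — 2 items.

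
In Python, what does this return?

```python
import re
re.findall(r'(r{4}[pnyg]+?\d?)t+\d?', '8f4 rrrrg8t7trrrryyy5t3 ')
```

Pattern: exactly 4 of the literal 'r', then one or more of one of [pnyg] (lazy), then optionally a digit (captured); then one or more of a literal 't', then optionally a digit.
With a single group, `findall` returns only what that group captured — 2 items.

['rrrrg8', 'rrrryyy5']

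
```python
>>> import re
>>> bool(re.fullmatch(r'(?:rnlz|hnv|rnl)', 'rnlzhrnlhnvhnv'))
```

`re.fullmatch` is like wrapping the pattern in `^…$` (in single-line mode).
Here the pattern can't cover the whole string, so the call returns None, and `bool(None)` is False.

False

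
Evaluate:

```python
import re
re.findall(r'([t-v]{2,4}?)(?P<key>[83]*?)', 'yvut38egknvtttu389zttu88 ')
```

[('vu', ''), ('vt', ''), ('tt', ''), ('tt', '')]

The pattern matches 2 to 4 of a character in [t-v] (lazy) (captured); then zero or more of one of [83] (lazy) (captured as 'key').
Lazy quantifiers expand one character at a time until the remainder of the pattern can match.
Scanning left to right: at [1:3] match 'vu', groups = ('vu', ''); at [10:12] match 'vt', groups = ('vt', ''); at [12:14] match 'tt', groups = ('tt', ''); at [19:21] match 'tt', groups = ('tt', '').
Multiple groups make `findall` return tuples — one 2-tuple for each match.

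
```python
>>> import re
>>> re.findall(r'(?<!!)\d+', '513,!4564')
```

The negative lookaround is zero-width — it rules out positions where the adjacent text would match, without consuming anything.
No capturing groups, so `findall` returns the 2 full match strings.

['513', '564']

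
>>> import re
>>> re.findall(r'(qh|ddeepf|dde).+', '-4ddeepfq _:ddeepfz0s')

Alternation tries branches left to right and keeps the first one that lets the overall match succeed at that position.
Walking the string: at [2:21] match 'ddeepfq _:ddeepfz0s', group 1 = 'ddeepf'.
Because there's exactly one group, `findall` drops the full match and keeps group 1 from the one hit.

['ddeepf']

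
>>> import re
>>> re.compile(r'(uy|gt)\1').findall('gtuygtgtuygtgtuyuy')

A backreference is literal: `\1` must see the identical characters the first group matched.
`findall` collects group 1 from each match (3 total).

['gt', 'gt', 'uy']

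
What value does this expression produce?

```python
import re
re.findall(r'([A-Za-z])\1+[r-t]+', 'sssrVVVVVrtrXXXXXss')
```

['s', 'V', 'X']

The backreference `\1` re-matches whatever the first group consumed, character for character.
With a single group, `findall` returns only what that group captured — 3 items.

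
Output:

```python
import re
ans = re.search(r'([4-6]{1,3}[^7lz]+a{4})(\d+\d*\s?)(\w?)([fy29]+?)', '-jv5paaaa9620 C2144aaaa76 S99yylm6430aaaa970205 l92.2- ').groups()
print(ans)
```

('5paaaa9620 C2144aaaa', '76 ', 'S', '9')

The match spans [3:28] → '5paaaa9620 C2144aaaa76 S9'.
Captured: group 1 = '5paaaa9620 C2144aaaa', group 2 = '76 ', group 3 = 'S', group 4 = '9'.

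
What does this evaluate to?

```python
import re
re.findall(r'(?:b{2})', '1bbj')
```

['bb']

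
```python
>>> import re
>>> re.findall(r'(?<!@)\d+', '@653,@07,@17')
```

['53', '7', '7']

A negative assertion filters positions out without eating any characters.
Scanning left to right: at [2:4] → '53'; at [7:8] → '7'; at [11:12] → '7'.
`findall` yields the raw match text (3 of them) because the pattern has no groups.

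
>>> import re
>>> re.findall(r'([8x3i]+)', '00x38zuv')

['x38']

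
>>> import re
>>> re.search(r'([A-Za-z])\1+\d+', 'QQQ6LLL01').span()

(0, 4)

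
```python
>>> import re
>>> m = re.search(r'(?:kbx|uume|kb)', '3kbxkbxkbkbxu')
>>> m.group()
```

Alternation isn't longest-match — the leftmost alternative that fits at this position is chosen.
`search` walks the string left to right and returns the first match it finds.
The match spans [1:4] → 'kbx'.

'kbx'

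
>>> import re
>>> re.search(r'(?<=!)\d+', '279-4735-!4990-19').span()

(10, 14)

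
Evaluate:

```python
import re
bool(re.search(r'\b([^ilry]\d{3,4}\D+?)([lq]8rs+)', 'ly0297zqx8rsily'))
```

This matches a word boundary (`\b`, zero-width); then any character except [ilry], then 3 to 4 of a digit, then one or more of a non-digit (lazy) (captured); then one of [lq], then the literal '8r', then one or more of a literal 's' (captured).
`search` walks the string left to right and returns the first match it finds.
Here no position works, so the call returns None, and `bool(None)` is False.

False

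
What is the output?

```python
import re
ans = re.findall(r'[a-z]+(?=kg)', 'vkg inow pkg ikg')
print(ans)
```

The lookaround is zero-width — it requires the adjacent text to match without consuming it, so the asserted text isn't part of the match.
Since nothing is captured, `findall` lists the 3 matched substrings directly.

['v', 'p', 'i']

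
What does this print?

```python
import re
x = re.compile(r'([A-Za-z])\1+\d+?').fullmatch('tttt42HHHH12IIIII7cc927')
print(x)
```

None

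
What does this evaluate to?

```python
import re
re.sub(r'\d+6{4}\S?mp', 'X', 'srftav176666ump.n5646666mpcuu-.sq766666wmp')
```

This matches one or more of a digit; then exactly 4 of a literal '6', then optionally a non-whitespace character, then the literal 'mp'.
Matches: at [6:15] → '176666ump'; at [17:26] → '5646666mp'; at [33:42] → '766666wmp'.
Every occurrence is swapped for 'X'.

'srftavX.nXcuu-.sqX'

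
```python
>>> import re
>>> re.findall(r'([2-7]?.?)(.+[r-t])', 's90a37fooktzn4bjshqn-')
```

2 groups means the one result is a tuple of 2 captured strings — 1 here.

[('s', '90a37fooktzn4bjs')]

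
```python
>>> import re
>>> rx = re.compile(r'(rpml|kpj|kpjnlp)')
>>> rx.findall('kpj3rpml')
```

['kpj', 'rpml']

With a single group, `findall` returns only what that group captured — 2 items.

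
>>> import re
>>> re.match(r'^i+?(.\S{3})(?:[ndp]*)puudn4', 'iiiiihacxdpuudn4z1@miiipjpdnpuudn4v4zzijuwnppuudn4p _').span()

This matches anchored at the start of the string; then one or more of a literal 'i' (lazy); then any character, then exactly 3 of a non-whitespace character (captured); then zero or more of one of [ndp] (non-capturing group); then the literal 'puu', then the literal 'dn4'.
With `match`, the pattern is implicitly anchored at the beginning.
The match spans [0:16] → 'iiiiihacxdpuudn4'.
Captured: group 1 = 'hacx'.

(0, 16)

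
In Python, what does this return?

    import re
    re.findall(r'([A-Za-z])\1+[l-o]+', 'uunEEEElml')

After group 1 captures some text, `\1` only succeeds where that same text appears again.
Because there's exactly one group, `findall` drops the full match and keeps group 1 from each hit.

['u', 'E']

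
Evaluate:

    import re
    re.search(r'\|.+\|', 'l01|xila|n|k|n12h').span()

(3, 13)

The match spans [3:13] → '|xila|n|k|'.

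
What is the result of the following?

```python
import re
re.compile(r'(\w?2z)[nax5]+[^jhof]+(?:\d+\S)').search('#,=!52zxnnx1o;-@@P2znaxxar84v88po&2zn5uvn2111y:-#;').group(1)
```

'52z'

This matches optionally a word character, then the literal '2z' (captured); then one or more of one of [nax5], then one or more of any character except [jhof]; then one or more of a digit, then a non-whitespace character (non-capturing group).
`re.search` scans for the first position where the pattern succeeds.
The match spans [4:13] → '52zxnnx1o'.
Captured: group 1 = '52z'.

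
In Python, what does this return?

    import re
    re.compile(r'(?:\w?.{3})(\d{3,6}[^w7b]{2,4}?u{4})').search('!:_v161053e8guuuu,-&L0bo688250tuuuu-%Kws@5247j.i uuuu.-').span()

The pattern matches optionally a word character, then exactly 3 of any character (non-capturing group); then 3 to 6 of a digit, then 2 to 4 of any character except [w7b] (lazy), then exactly 4 of a literal 'u' (captured).
Unlike `match`, `search` isn't anchored — it looks for the pattern anywhere in the string.
The match spans [1:17] → ':_v161053e8guuuu'.
Captured: group 1 = '161053e8guuuu'.

(1, 17)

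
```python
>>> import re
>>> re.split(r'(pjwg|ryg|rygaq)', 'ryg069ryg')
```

['', 'ryg', '069', 'ryg', '']

Matches to split on: at [0:3] → 'ryg'; at [6:9] → 'ryg'.
Because the pattern has a capturing group, `split` also inserts each captured text between the pieces.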